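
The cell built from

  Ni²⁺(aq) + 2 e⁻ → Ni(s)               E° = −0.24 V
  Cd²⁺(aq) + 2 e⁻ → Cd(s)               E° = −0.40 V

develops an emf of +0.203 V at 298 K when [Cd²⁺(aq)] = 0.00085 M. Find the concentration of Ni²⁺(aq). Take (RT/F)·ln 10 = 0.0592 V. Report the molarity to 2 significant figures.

0.024 M

Ni²⁺/Ni is the cathode (higher E°); E°cell = −0.24 − (−0.40) = +0.16 V with n = 2.
From the Nernst equation, log Q = n(E° − E)/0.0592 = 2·(+0.16 − (+0.203))/0.0592 = −1.453.
Balancing electrons gives Ni²⁺(aq) + Cd(s) → Ni(s) + Cd²⁺(aq); thus Q = [Cd²⁺(aq)] / [Ni²⁺(aq)].
Substituting the known concentrations and solving, log [Ni²⁺(aq)] = −1.618 and [Ni²⁺(aq)] = 0.024 M.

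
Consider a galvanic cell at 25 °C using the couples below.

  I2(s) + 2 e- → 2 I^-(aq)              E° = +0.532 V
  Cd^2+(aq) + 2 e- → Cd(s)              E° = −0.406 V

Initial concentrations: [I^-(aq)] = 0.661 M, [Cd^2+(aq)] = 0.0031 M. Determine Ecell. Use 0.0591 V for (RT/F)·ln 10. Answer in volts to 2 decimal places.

The I₂/I⁻ couple has the more positive E°, so it is the cathode; Cd²⁺/Cd is the anode.
The standard potential is +0.532 − (−0.406) = +0.938 V and the balanced reaction transfers n = 2 electrons.
The balanced reaction is I2(s) + Cd(s) → 2 I^-(aq) + Cd^2+(aq), so Q = [I^-(aq)]^2·[Cd^2+(aq)] = 0.00135 and log Q = −2.868.
Applying E = E° − (RT ln10/nF)·log Q gives +0.938 − (0.0591/2)(−2.868) = +1.02 V.

+1.02 V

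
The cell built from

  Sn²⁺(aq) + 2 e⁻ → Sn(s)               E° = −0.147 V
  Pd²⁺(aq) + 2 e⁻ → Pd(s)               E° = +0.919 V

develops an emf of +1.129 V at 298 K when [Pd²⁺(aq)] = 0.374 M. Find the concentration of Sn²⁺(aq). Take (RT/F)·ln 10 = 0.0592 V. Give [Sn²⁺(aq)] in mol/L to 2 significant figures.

0.0028 M

The Pd²⁺/Pd couple has the larger reduction potential, so it is the cathode: E°cell = +0.919 − (−0.147) = +1.066 V and n = 2.
Since E = E° − (0.0592/n)·log Q, log Q = n(E° − E)/0.0592 = −2.128.
Balancing electrons gives Pd²⁺(aq) + Sn(s) → Pd(s) + Sn²⁺(aq); thus Q = [Sn²⁺(aq)] / [Pd²⁺(aq)].
Substituting the known concentrations and solving, log [Sn²⁺(aq)] = −2.555 and [Sn²⁺(aq)] = 0.0028 M.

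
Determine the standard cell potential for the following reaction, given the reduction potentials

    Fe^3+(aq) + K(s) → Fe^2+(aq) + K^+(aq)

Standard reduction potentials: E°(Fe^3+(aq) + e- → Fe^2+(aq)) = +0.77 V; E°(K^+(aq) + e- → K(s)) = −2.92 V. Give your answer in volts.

+3.69 V

Fe^3+(aq) gains electrons, so the Fe³⁺/Fe²⁺ couple is the cathode; the K⁺/K couple is the anode.
E°cell = E°(cathode) − E°(anode) = +0.77 − (−2.92) = +3.69 V.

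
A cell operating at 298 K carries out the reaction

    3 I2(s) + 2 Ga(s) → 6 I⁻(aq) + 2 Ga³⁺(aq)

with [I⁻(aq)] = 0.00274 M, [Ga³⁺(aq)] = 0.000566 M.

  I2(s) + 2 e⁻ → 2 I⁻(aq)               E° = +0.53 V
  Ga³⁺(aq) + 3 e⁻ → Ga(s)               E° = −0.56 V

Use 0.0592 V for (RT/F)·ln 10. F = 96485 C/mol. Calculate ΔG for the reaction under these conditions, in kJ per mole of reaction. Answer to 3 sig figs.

−756 kJ/mol

E°cell = +0.53 − (−0.56) = +1.09 V; the balanced reaction transfers n = 6 electrons.
The reaction quotient is [I⁻(aq)]^6·[Ga³⁺(aq)]^2 = 1.36×10^−22; by Nernst, E = +1.09 − (0.0592/6)(−21.868) = +1.3058 V.
Finally ΔG = −nFE = −(6)(96485 C/mol)(+1.3058 V) = −756 kJ/mol.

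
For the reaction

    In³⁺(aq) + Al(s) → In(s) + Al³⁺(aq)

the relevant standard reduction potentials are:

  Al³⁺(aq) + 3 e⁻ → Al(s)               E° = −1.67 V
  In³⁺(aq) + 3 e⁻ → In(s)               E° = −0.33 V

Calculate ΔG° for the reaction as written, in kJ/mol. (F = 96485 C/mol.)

−388 kJ/mol

In the reaction as written In³⁺(aq) is reduced, so the In³⁺/In couple is the cathode and Al³⁺/Al is the anode.
E°cell = −0.33 − (−1.67) = +1.34 V; balancing electrons gives n = 3.
ΔG° = −nFE°cell = −(3)(96485)(+1.34) J/mol = −388 kJ/mol.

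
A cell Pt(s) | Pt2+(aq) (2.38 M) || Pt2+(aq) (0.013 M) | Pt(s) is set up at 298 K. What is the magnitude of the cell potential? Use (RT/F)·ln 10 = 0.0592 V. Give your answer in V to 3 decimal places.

For a concentration cell E°cell = 0, since both electrodes use the same couple.
The compartment with the higher Pt2+(aq) concentration (2.38 M) acts as the cathode; ions are reduced there and produced at the dilute (0.013 M) anode.
With n = 2, Ecell = −(0.0592/2)·log([dilute]/[conc]) = −(0.0592/2)·log(0.013/2.38) = +0.067 V.

0.067 V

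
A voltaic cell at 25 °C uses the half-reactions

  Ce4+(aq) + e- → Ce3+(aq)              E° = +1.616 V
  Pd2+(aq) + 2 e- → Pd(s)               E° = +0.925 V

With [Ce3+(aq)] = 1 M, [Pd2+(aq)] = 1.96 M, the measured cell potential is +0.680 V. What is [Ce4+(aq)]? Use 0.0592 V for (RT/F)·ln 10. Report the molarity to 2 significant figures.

Ce⁴⁺/Ce³⁺ is the cathode (higher E°); E°cell = +1.616 − (+0.925) = +0.691 V with n = 2.
From the Nernst equation, log Q = n(E° − E)/0.0592 = 2·(+0.691 − (+0.680))/0.0592 = 0.372.
Balancing electrons gives 2 Ce4+(aq) + Pd(s) → 2 Ce3+(aq) + Pd2+(aq); thus Q = ([Ce3+(aq)]^2·[Pd2+(aq)]) / [Ce4+(aq)]^2.
Solving for the unknown gives log [Ce4+(aq)] = −0.040, so [Ce4+(aq)] ≈ 0.91 M.

0.91 M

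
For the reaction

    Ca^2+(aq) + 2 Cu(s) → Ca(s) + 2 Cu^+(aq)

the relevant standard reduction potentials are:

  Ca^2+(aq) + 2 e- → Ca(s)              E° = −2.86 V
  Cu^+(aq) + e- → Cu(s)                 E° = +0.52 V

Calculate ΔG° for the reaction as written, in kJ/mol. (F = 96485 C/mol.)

+652 kJ/mol

In the reaction as written Ca^2+(aq) is reduced, so the Ca²⁺/Ca couple is the cathode and Cu⁺/Cu is the anode.
E°cell = −2.86 − (+0.52) = −3.38 V; balancing electrons gives n = 2.
ΔG° = −nFE°cell = −(2)(96485)(−3.38) J/mol = +652 kJ/mol.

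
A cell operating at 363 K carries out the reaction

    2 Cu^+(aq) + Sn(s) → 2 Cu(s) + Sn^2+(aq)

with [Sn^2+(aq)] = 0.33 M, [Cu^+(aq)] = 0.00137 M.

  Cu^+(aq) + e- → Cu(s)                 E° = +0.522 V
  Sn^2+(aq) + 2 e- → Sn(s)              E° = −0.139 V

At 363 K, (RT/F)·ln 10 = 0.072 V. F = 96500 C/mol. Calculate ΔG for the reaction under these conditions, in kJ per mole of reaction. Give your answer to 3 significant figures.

E°cell = +0.522 − (−0.139) = +0.661 V; the balanced reaction transfers n = 2 electrons.
Here Q = [Sn^2+(aq)] / [Cu^+(aq)]^2 = 1.76×10^5 (log Q = 5.245), giving E = +0.661 − (0.072/2)·(5.245) = +0.4722 V.
Then ΔG = −nFE = −2 × 96500 × +0.4722 J/mol = −91.1 kJ/mol.

−91.1 kJ/mol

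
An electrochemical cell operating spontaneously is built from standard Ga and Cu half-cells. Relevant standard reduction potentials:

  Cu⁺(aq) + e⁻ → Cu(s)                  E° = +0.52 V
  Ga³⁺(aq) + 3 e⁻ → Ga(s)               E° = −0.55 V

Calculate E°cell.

+1.07 V

Of the two couples in this cell, the one with the more positive reduction potential is reduced at the cathode: here that is Cu⁺/Cu (+0.52 V); Ga³⁺/Ga (−0.55 V) is the anode.
E°cell = E°(cathode) − E°(anode) = +0.52 − (−0.55) = +1.07 V.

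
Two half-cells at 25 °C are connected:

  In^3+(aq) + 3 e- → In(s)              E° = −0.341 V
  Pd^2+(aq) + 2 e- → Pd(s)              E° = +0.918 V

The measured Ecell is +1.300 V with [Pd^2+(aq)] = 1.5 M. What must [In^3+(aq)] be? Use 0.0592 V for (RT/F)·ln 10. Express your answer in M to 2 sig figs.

0.015 M

With Pd²⁺/Pd at the cathode and In³⁺/In at the anode, E°cell = +0.918 − (−0.341) = +1.259 V (n = 6).
Rearranging E = E° − (0.0592/n)·log Q gives log Q = 6(+1.259 − (+1.300))/0.0592 = −4.155.
The balanced reaction is 3 Pd^2+(aq) + 2 In(s) → 3 Pd(s) + 2 In^3+(aq), so Q = [In^3+(aq)]^2 / [Pd^2+(aq)]^3.
Isolating [In^3+(aq)] in Q = 10^{−4.155} yields log [In^3+(aq)] = −1.813, i.e. 0.015 M.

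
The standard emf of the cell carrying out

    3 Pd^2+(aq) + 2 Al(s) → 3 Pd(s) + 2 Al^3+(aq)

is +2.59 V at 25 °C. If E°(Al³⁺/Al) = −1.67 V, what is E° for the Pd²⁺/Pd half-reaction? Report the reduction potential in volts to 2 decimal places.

+0.92 V

In the reaction as written the Pd²⁺/Pd couple is reduced (cathode) and Al³⁺/Al is oxidized (anode), so E°cell = E°(Pd²⁺/Pd) − E°(Al³⁺/Al).
E°(Pd²⁺/Pd) = E°cell + E°(anode) = +2.59 + (−1.67) = +0.92 V.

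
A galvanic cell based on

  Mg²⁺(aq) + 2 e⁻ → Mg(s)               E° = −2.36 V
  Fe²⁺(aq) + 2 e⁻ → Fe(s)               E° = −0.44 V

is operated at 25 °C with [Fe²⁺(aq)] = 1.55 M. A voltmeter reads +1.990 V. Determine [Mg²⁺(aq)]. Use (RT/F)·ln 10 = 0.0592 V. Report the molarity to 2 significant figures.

With Fe²⁺/Fe at the cathode and Mg²⁺/Mg at the anode, E°cell = −0.44 − (−2.36) = +1.92 V (n = 2).
Since E = E° − (0.0592/n)·log Q, log Q = n(E° − E)/0.0592 = −2.365.
For Fe²⁺(aq) + Mg(s) → Fe(s) + Mg²⁺(aq), the reaction quotient is Q = [Mg²⁺(aq)] / [Fe²⁺(aq)].
Solving for the unknown gives log [Mg²⁺(aq)] = −2.175, so [Mg²⁺(aq)] ≈ 0.0067 M.

0.0067 M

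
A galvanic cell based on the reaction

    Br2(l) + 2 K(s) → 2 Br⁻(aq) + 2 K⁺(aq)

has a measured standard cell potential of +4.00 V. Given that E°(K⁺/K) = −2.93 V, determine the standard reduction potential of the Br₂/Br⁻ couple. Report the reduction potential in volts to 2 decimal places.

+1.07 V

In the reaction as written the Br₂/Br⁻ couple is reduced (cathode) and K⁺/K is oxidized (anode), so E°cell = E°(Br₂/Br⁻) − E°(K⁺/K).
E°(Br₂/Br⁻) = E°cell + E°(anode) = +4.00 + (−2.93) = +1.07 V.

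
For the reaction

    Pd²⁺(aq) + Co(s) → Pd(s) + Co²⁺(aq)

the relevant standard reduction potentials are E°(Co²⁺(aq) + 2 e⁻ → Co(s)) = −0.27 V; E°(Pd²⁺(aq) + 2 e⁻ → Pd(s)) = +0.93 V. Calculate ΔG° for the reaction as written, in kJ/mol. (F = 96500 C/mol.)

−232 kJ/mol

In the reaction as written Pd²⁺(aq) is reduced, so the Pd²⁺/Pd couple is the cathode and Co²⁺/Co is the anode.
E°cell = +0.93 − (−0.27) = +1.20 V; balancing electrons gives n = 2.
ΔG° = −nFE°cell = −(2)(96500)(+1.20) J/mol = −232 kJ/mol.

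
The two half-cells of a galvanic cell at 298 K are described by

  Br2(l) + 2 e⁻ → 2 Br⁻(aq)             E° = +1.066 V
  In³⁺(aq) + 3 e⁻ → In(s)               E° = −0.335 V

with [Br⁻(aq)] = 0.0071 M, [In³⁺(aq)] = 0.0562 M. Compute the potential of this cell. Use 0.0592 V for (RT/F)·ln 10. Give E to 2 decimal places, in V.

The Br₂/Br⁻ couple has the more positive E°, so it is the cathode; In³⁺/In is the anode.
E°cell = +1.066 − (−0.335) = +1.401 V, with n = 6 electrons transferred.
Balancing gives 3 Br2(l) + 2 In(s) → 6 Br⁻(aq) + 2 In³⁺(aq); hence Q = [Br⁻(aq)]^6·[In³⁺(aq)]^2 = 4.05×10^−16 (log Q = −15.393).
E = E° − (0.0592/n)·log Q = +1.401 − (0.0592/6)(−15.393) = +1.55 V.

+1.55 V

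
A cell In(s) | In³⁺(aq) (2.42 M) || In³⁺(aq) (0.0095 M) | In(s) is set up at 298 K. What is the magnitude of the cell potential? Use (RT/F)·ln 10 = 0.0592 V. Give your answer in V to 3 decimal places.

0.047 V

For a concentration cell E°cell = 0, since both electrodes use the same couple.
The compartment with the higher In³⁺(aq) concentration (2.42 M) acts as the cathode; ions are reduced there and produced at the dilute (0.0095 M) anode.
With n = 3, Ecell = −(0.0592/3)·log([dilute]/[conc]) = −(0.0592/3)·log(0.0095/2.42) = +0.047 V.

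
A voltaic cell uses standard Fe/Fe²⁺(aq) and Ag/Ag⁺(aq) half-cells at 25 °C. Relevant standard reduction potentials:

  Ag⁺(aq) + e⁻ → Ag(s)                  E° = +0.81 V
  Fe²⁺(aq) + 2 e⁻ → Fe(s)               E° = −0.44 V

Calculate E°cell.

The Ag⁺/Ag couple has the higher E°, so Ag ion is reduced (cathode) and Fe is oxidized (anode).
E°cell = E°(cathode) − E°(anode) = +0.81 − (−0.44) = +1.25 V.

+1.25 V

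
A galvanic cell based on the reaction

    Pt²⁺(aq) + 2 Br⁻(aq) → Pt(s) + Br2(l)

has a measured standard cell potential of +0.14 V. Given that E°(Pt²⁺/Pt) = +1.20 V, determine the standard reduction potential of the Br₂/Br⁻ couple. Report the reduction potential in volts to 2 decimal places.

In the reaction as written the Pt²⁺/Pt couple is reduced (cathode) and Br₂/Br⁻ is oxidized (anode), so E°cell = E°(Pt²⁺/Pt) − E°(Br₂/Br⁻).
E°(Br₂/Br⁻) = E°(cathode) − E°cell = +1.20 − (+0.14) = +1.06 V.

+1.06 V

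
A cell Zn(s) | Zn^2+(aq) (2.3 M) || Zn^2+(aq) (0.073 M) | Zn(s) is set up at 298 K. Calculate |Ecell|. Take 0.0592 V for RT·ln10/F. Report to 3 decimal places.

0.044 V

For a concentration cell E°cell = 0, since both electrodes use the same couple.
The compartment with the higher Zn^2+(aq) concentration (2.3 M) acts as the cathode; ions are reduced there and produced at the dilute (0.073 M) anode.
With n = 2, Ecell = −(0.0592/2)·log([dilute]/[conc]) = −(0.0592/2)·log(0.073/2.3) = +0.044 V.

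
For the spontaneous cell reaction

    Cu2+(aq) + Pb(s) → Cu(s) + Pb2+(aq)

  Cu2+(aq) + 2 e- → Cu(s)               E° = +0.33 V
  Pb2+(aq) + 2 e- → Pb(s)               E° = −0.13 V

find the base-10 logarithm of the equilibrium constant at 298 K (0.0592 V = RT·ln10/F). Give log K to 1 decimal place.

The Cu²⁺/Cu couple is reduced (cathode); E°cell = +0.33 − (−0.13) = +0.46 V with n = 2.
At equilibrium E = 0, so log K = nE°cell / 0.0592 = (2)(+0.46) / 0.0592 = 15.5.

log K = 15.5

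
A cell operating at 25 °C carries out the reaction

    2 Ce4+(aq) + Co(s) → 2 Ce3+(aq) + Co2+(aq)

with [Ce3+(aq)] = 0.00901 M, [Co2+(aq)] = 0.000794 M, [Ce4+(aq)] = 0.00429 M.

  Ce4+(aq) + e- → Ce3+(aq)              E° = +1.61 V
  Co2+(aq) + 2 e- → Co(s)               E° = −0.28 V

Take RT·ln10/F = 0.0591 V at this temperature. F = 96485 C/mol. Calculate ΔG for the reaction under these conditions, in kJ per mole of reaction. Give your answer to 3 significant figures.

−379 kJ/mol

With Ce⁴⁺/Ce³⁺ reduced at the cathode, E°cell = +1.61 − (−0.28) = +1.89 V and n = 2.
Here Q = ([Ce3+(aq)]^2·[Co2+(aq)]) / [Ce4+(aq)]^2 = 0.0035 (log Q = −2.456), giving E = +1.89 − (0.0591/2)·(−2.456) = +1.9626 V.
Then ΔG = −nFE = −2 × 96485 × +1.9626 J/mol = −379 kJ/mol.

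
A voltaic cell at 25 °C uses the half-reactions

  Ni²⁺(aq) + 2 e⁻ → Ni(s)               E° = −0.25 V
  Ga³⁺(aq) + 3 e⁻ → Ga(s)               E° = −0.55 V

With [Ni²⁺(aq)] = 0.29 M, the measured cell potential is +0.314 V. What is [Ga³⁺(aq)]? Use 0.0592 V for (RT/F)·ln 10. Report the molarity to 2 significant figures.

0.030 M

With Ni²⁺/Ni at the cathode and Ga³⁺/Ga at the anode, E°cell = −0.25 − (−0.55) = +0.30 V (n = 6).
Rearranging E = E° − (0.0592/n)·log Q gives log Q = 6(+0.30 − (+0.314))/0.0592 = −1.419.
The balanced reaction is 3 Ni²⁺(aq) + 2 Ga(s) → 3 Ni(s) + 2 Ga³⁺(aq), so Q = [Ga³⁺(aq)]^2 / [Ni²⁺(aq)]^3.
Isolating [Ga³⁺(aq)] in Q = 10^{−1.419} yields log [Ga³⁺(aq)] = −1.516, i.e. 0.030 M.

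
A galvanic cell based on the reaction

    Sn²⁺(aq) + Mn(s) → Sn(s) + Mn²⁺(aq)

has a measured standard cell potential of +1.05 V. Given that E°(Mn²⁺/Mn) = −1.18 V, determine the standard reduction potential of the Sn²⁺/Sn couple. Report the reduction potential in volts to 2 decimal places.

In the reaction as written the Sn²⁺/Sn couple is reduced (cathode) and Mn²⁺/Mn is oxidized (anode), so E°cell = E°(Sn²⁺/Sn) − E°(Mn²⁺/Mn).
E°(Sn²⁺/Sn) = E°cell + E°(anode) = +1.05 + (−1.18) = −0.13 V.

−0.13 V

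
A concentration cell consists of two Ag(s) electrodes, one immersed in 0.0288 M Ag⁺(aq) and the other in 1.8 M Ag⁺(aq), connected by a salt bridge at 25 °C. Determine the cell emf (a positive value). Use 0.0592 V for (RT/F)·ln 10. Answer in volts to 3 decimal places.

0.106 V

For a concentration cell E°cell = 0, since both electrodes use the same couple.
The compartment with the higher Ag⁺(aq) concentration (1.8 M) acts as the cathode; ions are reduced there and produced at the dilute (0.0288 M) anode.
With n = 1, Ecell = −(0.0592/1)·log([dilute]/[conc]) = −(0.0592/1)·log(0.0288/1.8) = +0.106 V.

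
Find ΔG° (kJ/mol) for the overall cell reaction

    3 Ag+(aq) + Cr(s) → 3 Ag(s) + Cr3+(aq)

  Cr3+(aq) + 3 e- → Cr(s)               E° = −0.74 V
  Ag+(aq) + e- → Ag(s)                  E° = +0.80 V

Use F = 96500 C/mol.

−446 kJ/mol

In the reaction as written Ag+(aq) is reduced, so the Ag⁺/Ag couple is the cathode and Cr³⁺/Cr is the anode.
E°cell = +0.80 − (−0.74) = +1.54 V; balancing electrons gives n = 3.
ΔG° = −nFE°cell = −(3)(96500)(+1.54) J/mol = −446 kJ/mol.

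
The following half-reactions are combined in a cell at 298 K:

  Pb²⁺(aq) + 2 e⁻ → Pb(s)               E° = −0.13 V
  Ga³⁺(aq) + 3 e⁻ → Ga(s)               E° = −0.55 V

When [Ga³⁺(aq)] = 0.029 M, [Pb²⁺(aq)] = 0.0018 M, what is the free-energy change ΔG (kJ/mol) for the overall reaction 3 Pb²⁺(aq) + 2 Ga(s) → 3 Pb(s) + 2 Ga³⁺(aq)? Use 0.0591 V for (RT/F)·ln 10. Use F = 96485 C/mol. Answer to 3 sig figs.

−214 kJ/mol

The standard cell potential is −0.13 − (−0.55) = +0.42 V, with n = 6 electrons in the balanced equation.
Here Q = [Ga³⁺(aq)]^2 / [Pb²⁺(aq)]^3 = 1.44×10^5 (log Q = 5.159), giving E = +0.42 − (0.0591/6)·(5.159) = +0.3692 V.
ΔG = −nFE = −(6)(96485)(+0.3692) J/mol = −214 kJ/mol.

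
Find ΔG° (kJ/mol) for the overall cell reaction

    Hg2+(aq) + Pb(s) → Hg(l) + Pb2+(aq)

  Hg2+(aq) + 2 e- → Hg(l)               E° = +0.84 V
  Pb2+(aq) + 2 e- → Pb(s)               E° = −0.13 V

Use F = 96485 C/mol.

In the reaction as written Hg2+(aq) is reduced, so the Hg²⁺/Hg couple is the cathode and Pb²⁺/Pb is the anode.
E°cell = +0.84 − (−0.13) = +0.97 V; balancing electrons gives n = 2.
ΔG° = −nFE°cell = −(2)(96485)(+0.97) J/mol = −187 kJ/mol.

−187 kJ/mol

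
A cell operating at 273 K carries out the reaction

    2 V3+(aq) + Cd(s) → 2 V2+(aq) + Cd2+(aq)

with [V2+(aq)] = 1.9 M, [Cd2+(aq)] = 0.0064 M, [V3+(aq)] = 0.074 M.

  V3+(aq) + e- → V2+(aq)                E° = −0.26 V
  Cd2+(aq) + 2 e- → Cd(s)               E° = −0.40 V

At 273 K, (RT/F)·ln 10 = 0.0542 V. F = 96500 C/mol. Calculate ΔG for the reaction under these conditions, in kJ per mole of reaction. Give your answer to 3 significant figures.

−23.8 kJ/mol

The standard cell potential is −0.26 − (−0.40) = +0.14 V, with n = 2 electrons in the balanced equation.
Here Q = ([V2+(aq)]^2·[Cd2+(aq)]) / [V3+(aq)]^2 = 4.22 (log Q = 0.625), giving E = +0.14 − (0.0542/2)·(0.625) = +0.1231 V.
Finally ΔG = −nFE = −(2)(96500 C/mol)(+0.1231 V) = −23.8 kJ/mol.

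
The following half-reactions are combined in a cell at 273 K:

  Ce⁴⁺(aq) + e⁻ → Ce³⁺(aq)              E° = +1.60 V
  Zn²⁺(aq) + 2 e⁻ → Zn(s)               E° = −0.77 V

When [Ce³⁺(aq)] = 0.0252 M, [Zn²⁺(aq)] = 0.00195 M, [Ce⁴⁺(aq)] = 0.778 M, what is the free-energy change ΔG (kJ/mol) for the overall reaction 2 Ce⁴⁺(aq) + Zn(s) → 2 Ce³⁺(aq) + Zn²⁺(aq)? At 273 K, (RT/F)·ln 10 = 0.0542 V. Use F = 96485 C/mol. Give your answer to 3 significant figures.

The standard cell potential is +1.60 − (−0.77) = +2.37 V, with n = 2 electrons in the balanced equation.
Q = ([Ce³⁺(aq)]^2·[Zn²⁺(aq)]) / [Ce⁴⁺(aq)]^2 = 2.05×10^−6, so log Q = −5.689 and E = +2.37 − (0.0542/2)(−5.689) = +2.5242 V.
ΔG = −nFE = −(2)(96485)(+2.5242) J/mol = −487 kJ/mol.

−487 kJ/mol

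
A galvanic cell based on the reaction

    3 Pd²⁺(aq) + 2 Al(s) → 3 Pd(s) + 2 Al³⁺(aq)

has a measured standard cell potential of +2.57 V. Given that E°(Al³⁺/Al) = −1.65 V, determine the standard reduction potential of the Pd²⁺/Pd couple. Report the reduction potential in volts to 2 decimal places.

In the reaction as written the Pd²⁺/Pd couple is reduced (cathode) and Al³⁺/Al is oxidized (anode), so E°cell = E°(Pd²⁺/Pd) − E°(Al³⁺/Al).
E°(Pd²⁺/Pd) = E°cell + E°(anode) = +2.57 + (−1.65) = +0.92 V.

+0.92 V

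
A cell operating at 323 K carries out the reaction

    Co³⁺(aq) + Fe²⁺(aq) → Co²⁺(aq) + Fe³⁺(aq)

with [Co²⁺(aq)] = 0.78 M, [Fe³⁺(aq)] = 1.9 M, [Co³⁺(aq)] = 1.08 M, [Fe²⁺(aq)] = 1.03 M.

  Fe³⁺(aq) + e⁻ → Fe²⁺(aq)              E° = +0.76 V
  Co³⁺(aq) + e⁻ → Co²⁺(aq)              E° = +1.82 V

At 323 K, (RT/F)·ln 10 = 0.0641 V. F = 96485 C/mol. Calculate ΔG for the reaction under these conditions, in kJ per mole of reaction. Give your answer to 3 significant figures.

−102 kJ/mol

E°cell = +1.82 − (+0.76) = +1.06 V; the balanced reaction transfers n = 1 electron.
The reaction quotient is ([Co²⁺(aq)]·[Fe³⁺(aq)]) / ([Co³⁺(aq)]·[Fe²⁺(aq)]) = 1.33; by Nernst, E = +1.06 − (0.0641/1)(0.125) = +1.0520 V.
Finally ΔG = −nFE = −(1)(96485 C/mol)(+1.0520 V) = −102 kJ/mol.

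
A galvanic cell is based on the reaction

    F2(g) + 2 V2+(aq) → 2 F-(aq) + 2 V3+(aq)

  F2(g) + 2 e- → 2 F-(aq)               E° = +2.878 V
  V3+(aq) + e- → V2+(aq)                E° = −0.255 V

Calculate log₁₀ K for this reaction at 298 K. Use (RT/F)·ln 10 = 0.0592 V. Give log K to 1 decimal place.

The F₂/F⁻ couple is reduced (cathode); E°cell = +2.878 − (−0.255) = +3.133 V with n = 2.
At equilibrium E = 0, so log K = nE°cell / 0.0592 = (2)(+3.133) / 0.0592 = 105.8.

log K = 105.8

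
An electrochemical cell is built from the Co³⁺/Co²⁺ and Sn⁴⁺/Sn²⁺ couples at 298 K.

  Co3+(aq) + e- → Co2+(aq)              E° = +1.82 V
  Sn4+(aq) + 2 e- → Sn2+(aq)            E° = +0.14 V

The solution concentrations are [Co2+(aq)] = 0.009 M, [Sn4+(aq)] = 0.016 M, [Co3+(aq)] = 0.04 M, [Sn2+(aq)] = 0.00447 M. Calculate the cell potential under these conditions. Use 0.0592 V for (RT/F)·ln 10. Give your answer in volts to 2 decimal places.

+1.70 V

Since E°(Co³⁺/Co²⁺) > E°(Sn⁴⁺/Sn²⁺), Co³⁺/Co²⁺ serves as the cathode.
E°cell = E°cat − E°an = +1.82 − (+0.14) = +1.68 V; n = 2.
For the overall reaction 2 Co3+(aq) + Sn2+(aq) → 2 Co2+(aq) + Sn4+(aq), Q = ([Co2+(aq)]^2·[Sn4+(aq)]) / ([Co3+(aq)]^2·[Sn2+(aq)]) = 0.181, giving log Q = −0.742.
By the Nernst equation, E = +1.68 − (0.0592/2)·(−0.742) = +1.70 V.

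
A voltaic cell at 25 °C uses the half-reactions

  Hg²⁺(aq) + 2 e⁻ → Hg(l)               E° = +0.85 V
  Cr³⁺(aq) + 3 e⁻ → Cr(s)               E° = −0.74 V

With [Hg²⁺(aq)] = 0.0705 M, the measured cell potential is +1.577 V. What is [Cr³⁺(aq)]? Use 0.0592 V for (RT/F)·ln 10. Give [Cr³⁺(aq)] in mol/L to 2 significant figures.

With Hg²⁺/Hg at the cathode and Cr³⁺/Cr at the anode, E°cell = +0.85 − (−0.74) = +1.59 V (n = 6).
Rearranging E = E° − (0.0592/n)·log Q gives log Q = 6(+1.59 − (+1.577))/0.0592 = 1.318.
The balanced reaction is 3 Hg²⁺(aq) + 2 Cr(s) → 3 Hg(l) + 2 Cr³⁺(aq), so Q = [Cr³⁺(aq)]^2 / [Hg²⁺(aq)]^3.
Isolating [Cr³⁺(aq)] in Q = 10^{1.318} yields log [Cr³⁺(aq)] = −1.069, i.e. 0.085 M.

0.085 M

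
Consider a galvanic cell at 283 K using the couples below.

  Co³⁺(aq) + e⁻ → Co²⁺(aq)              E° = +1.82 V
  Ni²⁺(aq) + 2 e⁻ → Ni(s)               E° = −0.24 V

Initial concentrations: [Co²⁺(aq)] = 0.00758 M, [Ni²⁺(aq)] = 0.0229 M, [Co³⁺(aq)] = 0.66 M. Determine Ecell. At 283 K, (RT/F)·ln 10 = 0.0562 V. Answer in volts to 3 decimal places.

+2.215 V

Co³⁺/Co²⁺ is reduced (cathode, E° = +1.82 V) and Ni²⁺/Ni is oxidized (anode).
The standard potential is +1.82 − (−0.24) = +2.06 V and the balanced reaction transfers n = 2 electrons.
The balanced reaction is 2 Co³⁺(aq) + Ni(s) → 2 Co²⁺(aq) + Ni²⁺(aq), so Q = ([Co²⁺(aq)]^2·[Ni²⁺(aq)]) / [Co³⁺(aq)]^2 = 3.02×10^−6 and log Q = −5.520.
By the Nernst equation, E = +2.06 − (0.0562/2)·(−5.520) = +2.215 V.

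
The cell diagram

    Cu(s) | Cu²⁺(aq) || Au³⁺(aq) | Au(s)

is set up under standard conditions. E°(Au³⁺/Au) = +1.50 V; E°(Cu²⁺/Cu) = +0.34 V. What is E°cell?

+1.16 V

By convention the left-hand electrode in cell notation is the anode (oxidation) and the right-hand electrode is the cathode (reduction).
E°cell = E°(right) − E°(left) = +1.50 − (+0.34) = +1.16 V.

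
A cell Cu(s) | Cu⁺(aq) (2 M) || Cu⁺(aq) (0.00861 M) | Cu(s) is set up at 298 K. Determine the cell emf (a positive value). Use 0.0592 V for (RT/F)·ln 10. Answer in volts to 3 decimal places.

0.140 V

For a concentration cell E°cell = 0, since both electrodes use the same couple.
The compartment with the higher Cu⁺(aq) concentration (2 M) acts as the cathode; ions are reduced there and produced at the dilute (0.00861 M) anode.
With n = 1, Ecell = −(0.0592/1)·log([dilute]/[conc]) = −(0.0592/1)·log(0.00861/2) = +0.140 V.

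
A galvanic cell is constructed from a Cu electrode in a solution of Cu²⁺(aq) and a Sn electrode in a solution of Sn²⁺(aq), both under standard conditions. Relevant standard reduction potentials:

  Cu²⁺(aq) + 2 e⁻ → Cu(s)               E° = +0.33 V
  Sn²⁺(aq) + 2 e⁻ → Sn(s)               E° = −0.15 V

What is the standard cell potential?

Of the two couples in this cell, the one with the more positive reduction potential is reduced at the cathode: here that is Cu²⁺/Cu (+0.33 V); Sn²⁺/Sn (−0.15 V) is the anode.
E°cell = E°(cathode) − E°(anode) = +0.33 − (−0.15) = +0.48 V.

+0.48 V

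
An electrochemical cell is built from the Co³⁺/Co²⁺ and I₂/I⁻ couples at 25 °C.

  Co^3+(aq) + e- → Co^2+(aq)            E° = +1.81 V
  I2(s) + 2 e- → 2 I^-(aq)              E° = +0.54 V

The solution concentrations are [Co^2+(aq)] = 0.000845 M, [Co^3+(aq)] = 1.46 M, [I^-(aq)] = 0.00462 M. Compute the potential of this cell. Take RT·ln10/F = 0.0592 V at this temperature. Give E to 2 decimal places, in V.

Co³⁺/Co²⁺ is reduced (cathode, E° = +1.81 V) and I₂/I⁻ is oxidized (anode).
E°cell = +1.81 − (+0.54) = +1.27 V, with n = 2 electrons transferred.
For the overall reaction 2 Co^3+(aq) + 2 I^-(aq) → 2 Co^2+(aq) + I2(s), Q = [Co^2+(aq)]^2 / ([Co^3+(aq)]^2·[I^-(aq)]^2) = 0.0157, giving log Q = −1.804.
By the Nernst equation, E = +1.27 − (0.0592/2)·(−1.804) = +1.32 V.

+1.32 V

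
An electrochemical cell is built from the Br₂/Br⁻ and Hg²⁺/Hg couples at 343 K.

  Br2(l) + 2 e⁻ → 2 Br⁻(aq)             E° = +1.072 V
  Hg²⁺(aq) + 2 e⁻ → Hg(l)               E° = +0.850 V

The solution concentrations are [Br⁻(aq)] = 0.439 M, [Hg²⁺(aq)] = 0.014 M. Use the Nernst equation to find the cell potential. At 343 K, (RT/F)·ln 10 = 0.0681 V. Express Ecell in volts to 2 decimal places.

Br₂/Br⁻ is reduced (cathode, E° = +1.072 V) and Hg²⁺/Hg is oxidized (anode).
E°cell = +1.072 − (+0.850) = +0.222 V, with n = 2 electrons transferred.
For the overall reaction Br2(l) + Hg(l) → 2 Br⁻(aq) + Hg²⁺(aq), Q = [Br⁻(aq)]^2·[Hg²⁺(aq)] = 0.0027, giving log Q = −2.569.
By the Nernst equation, E = +0.222 − (0.0681/2)·(−2.569) = +0.31 V.

+0.31 V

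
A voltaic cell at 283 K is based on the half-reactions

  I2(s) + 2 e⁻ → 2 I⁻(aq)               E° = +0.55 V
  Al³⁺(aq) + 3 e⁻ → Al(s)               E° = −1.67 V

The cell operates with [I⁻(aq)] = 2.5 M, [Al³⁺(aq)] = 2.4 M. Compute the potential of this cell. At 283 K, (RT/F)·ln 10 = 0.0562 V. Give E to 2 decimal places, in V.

Since E°(I₂/I⁻) > E°(Al³⁺/Al), I₂/I⁻ serves as the cathode.
The standard potential is +0.55 − (−1.67) = +2.22 V and the balanced reaction transfers n = 6 electrons.
The balanced reaction is 3 I2(s) + 2 Al(s) → 6 I⁻(aq) + 2 Al³⁺(aq), so Q = [I⁻(aq)]^6·[Al³⁺(aq)]^2 = 1.41×10^3 and log Q = 3.148.
Applying E = E° − (RT ln10/nF)·log Q gives +2.22 − (0.0562/6)(3.148) = +2.19 V.

+2.19 V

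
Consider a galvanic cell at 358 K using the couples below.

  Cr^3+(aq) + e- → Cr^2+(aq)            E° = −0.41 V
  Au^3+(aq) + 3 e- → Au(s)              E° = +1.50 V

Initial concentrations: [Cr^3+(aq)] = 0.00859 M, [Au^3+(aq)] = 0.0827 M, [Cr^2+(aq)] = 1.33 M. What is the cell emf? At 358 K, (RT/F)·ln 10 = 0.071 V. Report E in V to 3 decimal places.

The Au³⁺/Au couple has the more positive E°, so it is the cathode; Cr³⁺/Cr²⁺ is the anode.
E°cell = +1.50 − (−0.41) = +1.91 V, with n = 3 electrons transferred.
For the overall reaction Au^3+(aq) + 3 Cr^2+(aq) → Au(s) + 3 Cr^3+(aq), Q = [Cr^3+(aq)]^3 / ([Au^3+(aq)]·[Cr^2+(aq)]^3) = 3.26×10^−6, giving log Q = −5.487.
E = E° − (0.071/n)·log Q = +1.91 − (0.071/3)(−5.487) = +2.040 V.

+2.040 V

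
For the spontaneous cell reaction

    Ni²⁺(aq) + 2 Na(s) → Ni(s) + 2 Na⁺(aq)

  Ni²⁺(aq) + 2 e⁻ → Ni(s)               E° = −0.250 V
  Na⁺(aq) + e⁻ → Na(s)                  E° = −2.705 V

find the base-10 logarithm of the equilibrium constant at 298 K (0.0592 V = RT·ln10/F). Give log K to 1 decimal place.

log K = 82.9

The Ni²⁺/Ni couple is reduced (cathode); E°cell = −0.250 − (−2.705) = +2.455 V with n = 2.
At equilibrium E = 0, so log K = nE°cell / 0.0592 = (2)(+2.455) / 0.0592 = 82.9.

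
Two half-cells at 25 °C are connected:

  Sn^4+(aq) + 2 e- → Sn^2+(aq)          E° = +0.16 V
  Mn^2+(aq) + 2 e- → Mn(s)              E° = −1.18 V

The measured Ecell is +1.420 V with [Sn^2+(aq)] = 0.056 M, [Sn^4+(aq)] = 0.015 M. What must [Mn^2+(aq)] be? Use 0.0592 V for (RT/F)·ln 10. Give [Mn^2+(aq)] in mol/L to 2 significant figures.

Sn⁴⁺/Sn²⁺ is the cathode (higher E°); E°cell = +0.16 − (−1.18) = +1.34 V with n = 2.
Rearranging E = E° − (0.0592/n)·log Q gives log Q = 2(+1.34 − (+1.420))/0.0592 = −2.703.
The balanced reaction is Sn^4+(aq) + Mn(s) → Sn^2+(aq) + Mn^2+(aq), so Q = ([Sn^2+(aq)]·[Mn^2+(aq)]) / [Sn^4+(aq)].
Isolating [Mn^2+(aq)] in Q = 10^{−2.703} yields log [Mn^2+(aq)] = −3.275, i.e. 0.00053 M.

0.00053 M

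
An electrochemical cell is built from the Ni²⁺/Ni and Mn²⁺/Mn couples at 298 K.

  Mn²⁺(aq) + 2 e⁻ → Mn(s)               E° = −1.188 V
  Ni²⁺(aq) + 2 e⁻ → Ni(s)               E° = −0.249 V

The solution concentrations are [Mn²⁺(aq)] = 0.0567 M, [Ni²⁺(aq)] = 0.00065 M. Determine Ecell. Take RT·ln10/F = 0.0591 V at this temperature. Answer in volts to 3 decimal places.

+0.882 V

The Ni²⁺/Ni couple has the more positive E°, so it is the cathode; Mn²⁺/Mn is the anode.
The standard potential is −0.249 − (−1.188) = +0.939 V and the balanced reaction transfers n = 2 electrons.
The balanced reaction is Ni²⁺(aq) + Mn(s) → Ni(s) + Mn²⁺(aq), so Q = [Mn²⁺(aq)] / [Ni²⁺(aq)] = 87.2 and log Q = 1.941.
E = E° − (0.0591/n)·log Q = +0.939 − (0.0591/2)(1.941) = +0.882 V.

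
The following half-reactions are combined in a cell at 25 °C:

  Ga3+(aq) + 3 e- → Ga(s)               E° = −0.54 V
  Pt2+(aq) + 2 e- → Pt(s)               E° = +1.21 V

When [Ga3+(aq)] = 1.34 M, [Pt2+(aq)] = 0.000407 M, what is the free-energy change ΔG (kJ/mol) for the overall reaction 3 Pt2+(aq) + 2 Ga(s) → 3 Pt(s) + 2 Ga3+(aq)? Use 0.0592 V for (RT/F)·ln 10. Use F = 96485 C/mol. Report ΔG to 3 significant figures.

With Pt²⁺/Pt reduced at the cathode, E°cell = +1.21 − (−0.54) = +1.75 V and n = 6.
Here Q = [Ga3+(aq)]^2 / [Pt2+(aq)]^3 = 2.66×10^10 (log Q = 10.425), giving E = +1.75 − (0.0592/6)·(10.425) = +1.6471 V.
ΔG = −nFE = −(6)(96485)(+1.6471) J/mol = −954 kJ/mol.

−954 kJ/mol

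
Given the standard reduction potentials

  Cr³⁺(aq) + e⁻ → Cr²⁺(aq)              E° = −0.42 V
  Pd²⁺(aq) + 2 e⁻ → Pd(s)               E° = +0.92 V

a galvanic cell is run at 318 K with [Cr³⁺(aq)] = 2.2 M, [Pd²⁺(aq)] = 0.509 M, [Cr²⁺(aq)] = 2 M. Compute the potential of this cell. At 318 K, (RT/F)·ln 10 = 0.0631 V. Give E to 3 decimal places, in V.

+1.328 V

Pd²⁺/Pd is reduced (cathode, E° = +0.92 V) and Cr³⁺/Cr²⁺ is oxidized (anode).
E°cell = E°cat − E°an = +0.92 − (−0.42) = +1.34 V; n = 2.
The balanced reaction is Pd²⁺(aq) + 2 Cr²⁺(aq) → Pd(s) + 2 Cr³⁺(aq), so Q = [Cr³⁺(aq)]^2 / ([Pd²⁺(aq)]·[Cr²⁺(aq)]^2) = 2.38 and log Q = 0.376.
E = E° − (0.0631/n)·log Q = +1.34 − (0.0631/2)(0.376) = +1.328 V.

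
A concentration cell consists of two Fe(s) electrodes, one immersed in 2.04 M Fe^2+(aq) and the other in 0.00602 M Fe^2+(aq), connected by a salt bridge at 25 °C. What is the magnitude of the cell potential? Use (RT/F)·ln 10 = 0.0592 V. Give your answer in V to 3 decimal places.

0.075 V

For a concentration cell E°cell = 0, since both electrodes use the same couple.
The compartment with the higher Fe^2+(aq) concentration (2.04 M) acts as the cathode; ions are reduced there and produced at the dilute (0.00602 M) anode.
With n = 2, Ecell = −(0.0592/2)·log([dilute]/[conc]) = −(0.0592/2)·log(0.00602/2.04) = +0.075 V.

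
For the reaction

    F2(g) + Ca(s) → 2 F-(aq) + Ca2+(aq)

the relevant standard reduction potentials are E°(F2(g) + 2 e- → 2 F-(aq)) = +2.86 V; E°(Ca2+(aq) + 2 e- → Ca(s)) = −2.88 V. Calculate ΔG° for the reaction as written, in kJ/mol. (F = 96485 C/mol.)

In the reaction as written F2(g) is reduced, so the F₂/F⁻ couple is the cathode and Ca²⁺/Ca is the anode.
E°cell = +2.86 − (−2.88) = +5.74 V; balancing electrons gives n = 2.
ΔG° = −nFE°cell = −(2)(96485)(+5.74) J/mol = −1108 kJ/mol.

−1108 kJ/mol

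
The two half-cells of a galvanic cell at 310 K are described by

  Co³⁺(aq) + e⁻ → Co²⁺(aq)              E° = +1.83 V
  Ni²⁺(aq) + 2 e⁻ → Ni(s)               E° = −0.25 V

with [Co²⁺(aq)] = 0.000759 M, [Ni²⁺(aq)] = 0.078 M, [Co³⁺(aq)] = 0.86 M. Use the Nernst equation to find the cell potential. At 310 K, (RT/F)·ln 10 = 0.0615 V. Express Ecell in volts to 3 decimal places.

Co³⁺/Co²⁺ is reduced (cathode, E° = +1.83 V) and Ni²⁺/Ni is oxidized (anode).
The standard potential is +1.83 − (−0.25) = +2.08 V and the balanced reaction transfers n = 2 electrons.
Balancing gives 2 Co³⁺(aq) + Ni(s) → 2 Co²⁺(aq) + Ni²⁺(aq); hence Q = ([Co²⁺(aq)]^2·[Ni²⁺(aq)]) / [Co³⁺(aq)]^2 = 6.08×10^−8 (log Q = −7.216).
Applying E = E° − (RT ln10/nF)·log Q gives +2.08 − (0.0615/2)(−7.216) = +2.302 V.

+2.302 V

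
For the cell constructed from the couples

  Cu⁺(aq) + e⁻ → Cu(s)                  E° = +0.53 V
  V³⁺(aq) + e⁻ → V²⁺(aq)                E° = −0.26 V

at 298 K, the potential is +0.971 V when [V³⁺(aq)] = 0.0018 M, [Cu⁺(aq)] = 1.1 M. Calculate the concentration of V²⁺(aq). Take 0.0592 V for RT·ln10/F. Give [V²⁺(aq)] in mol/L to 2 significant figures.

1.9 M

The Cu⁺/Cu couple has the larger reduction potential, so it is the cathode: E°cell = +0.53 − (−0.26) = +0.79 V and n = 1.
Rearranging E = E° − (0.0592/n)·log Q gives log Q = 1(+0.79 − (+0.971))/0.0592 = −3.057.
The balanced reaction is Cu⁺(aq) + V²⁺(aq) → Cu(s) + V³⁺(aq), so Q = [V³⁺(aq)] / ([Cu⁺(aq)]·[V²⁺(aq)]).
Isolating [V²⁺(aq)] in Q = 10^{−3.057} yields log [V²⁺(aq)] = 0.271, i.e. 1.9 M.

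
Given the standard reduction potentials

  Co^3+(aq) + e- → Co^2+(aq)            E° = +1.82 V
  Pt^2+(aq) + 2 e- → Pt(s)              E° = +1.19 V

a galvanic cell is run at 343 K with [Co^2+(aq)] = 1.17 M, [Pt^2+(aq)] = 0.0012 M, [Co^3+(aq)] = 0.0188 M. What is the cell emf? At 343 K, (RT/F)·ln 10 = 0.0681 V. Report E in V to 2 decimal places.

+0.61 V

The Co³⁺/Co²⁺ couple has the more positive E°, so it is the cathode; Pt²⁺/Pt is the anode.
The standard potential is +1.82 − (+1.19) = +0.63 V and the balanced reaction transfers n = 2 electrons.
Balancing gives 2 Co^3+(aq) + Pt(s) → 2 Co^2+(aq) + Pt^2+(aq); hence Q = ([Co^2+(aq)]^2·[Pt^2+(aq)]) / [Co^3+(aq)]^2 = 4.65 (log Q = 0.667).
By the Nernst equation, E = +0.63 − (0.0681/2)·(0.667) = +0.61 V.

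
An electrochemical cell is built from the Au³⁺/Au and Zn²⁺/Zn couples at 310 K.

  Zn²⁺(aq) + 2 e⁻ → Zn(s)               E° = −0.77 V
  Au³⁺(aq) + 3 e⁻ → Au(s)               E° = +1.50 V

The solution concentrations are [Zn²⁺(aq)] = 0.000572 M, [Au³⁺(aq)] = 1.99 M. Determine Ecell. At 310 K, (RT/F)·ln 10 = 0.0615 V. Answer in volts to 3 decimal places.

+2.376 V

The Au³⁺/Au couple has the more positive E°, so it is the cathode; Zn²⁺/Zn is the anode.
E°cell = +1.50 − (−0.77) = +2.27 V, with n = 6 electrons transferred.
For the overall reaction 2 Au³⁺(aq) + 3 Zn(s) → 2 Au(s) + 3 Zn²⁺(aq), Q = [Zn²⁺(aq)]^3 / [Au³⁺(aq)]^2 = 4.73×10^−11, giving log Q = −10.326.
Applying E = E° − (RT ln10/nF)·log Q gives +2.27 − (0.0615/6)(−10.326) = +2.376 V.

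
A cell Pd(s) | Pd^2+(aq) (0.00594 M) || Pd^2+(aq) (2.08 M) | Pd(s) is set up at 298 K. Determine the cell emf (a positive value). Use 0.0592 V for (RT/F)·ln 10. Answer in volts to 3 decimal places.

0.075 V

For a concentration cell E°cell = 0, since both electrodes use the same couple.
The compartment with the higher Pd^2+(aq) concentration (2.08 M) acts as the cathode; ions are reduced there and produced at the dilute (0.00594 M) anode.
With n = 2, Ecell = −(0.0592/2)·log([dilute]/[conc]) = −(0.0592/2)·log(0.00594/2.08) = +0.075 V.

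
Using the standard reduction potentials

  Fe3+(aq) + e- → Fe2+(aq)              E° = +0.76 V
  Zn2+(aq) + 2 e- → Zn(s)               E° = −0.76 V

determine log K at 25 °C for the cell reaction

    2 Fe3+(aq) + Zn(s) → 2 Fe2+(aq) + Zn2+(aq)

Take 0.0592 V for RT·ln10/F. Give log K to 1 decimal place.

The Fe³⁺/Fe²⁺ couple is reduced (cathode); E°cell = +0.76 − (−0.76) = +1.52 V with n = 2.
At equilibrium E = 0, so log K = nE°cell / 0.0592 = (2)(+1.52) / 0.0592 = 51.4.

log K = 51.4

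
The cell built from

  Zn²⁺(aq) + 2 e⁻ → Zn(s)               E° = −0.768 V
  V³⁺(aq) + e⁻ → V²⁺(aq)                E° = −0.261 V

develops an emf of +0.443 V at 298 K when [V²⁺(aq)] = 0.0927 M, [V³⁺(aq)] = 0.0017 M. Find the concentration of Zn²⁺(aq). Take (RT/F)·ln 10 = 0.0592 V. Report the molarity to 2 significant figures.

0.049 M

V³⁺/V²⁺ is the cathode (higher E°); E°cell = −0.261 − (−0.768) = +0.507 V with n = 2.
From the Nernst equation, log Q = n(E° − E)/0.0592 = 2·(+0.507 − (+0.443))/0.0592 = 2.162.
The balanced reaction is 2 V³⁺(aq) + Zn(s) → 2 V²⁺(aq) + Zn²⁺(aq), so Q = ([V²⁺(aq)]^2·[Zn²⁺(aq)]) / [V³⁺(aq)]^2.
Isolating [Zn²⁺(aq)] in Q = 10^{2.162} yields log [Zn²⁺(aq)] = −1.311, i.e. 0.049 M.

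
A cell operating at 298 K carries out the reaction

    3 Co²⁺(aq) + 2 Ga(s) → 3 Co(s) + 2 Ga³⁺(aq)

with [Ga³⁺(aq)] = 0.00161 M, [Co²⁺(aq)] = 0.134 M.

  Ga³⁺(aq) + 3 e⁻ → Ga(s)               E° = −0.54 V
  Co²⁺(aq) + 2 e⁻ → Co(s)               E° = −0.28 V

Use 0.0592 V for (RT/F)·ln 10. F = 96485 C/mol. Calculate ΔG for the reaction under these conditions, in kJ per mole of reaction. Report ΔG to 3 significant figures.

E°cell = −0.28 − (−0.54) = +0.26 V; the balanced reaction transfers n = 6 electrons.
Here Q = [Ga³⁺(aq)]^2 / [Co²⁺(aq)]^3 = 0.00108 (log Q = −2.968), giving E = +0.26 − (0.0592/6)·(−2.968) = +0.2893 V.
ΔG = −nFE = −(6)(96485)(+0.2893) J/mol = −167 kJ/mol.

−167 kJ/mol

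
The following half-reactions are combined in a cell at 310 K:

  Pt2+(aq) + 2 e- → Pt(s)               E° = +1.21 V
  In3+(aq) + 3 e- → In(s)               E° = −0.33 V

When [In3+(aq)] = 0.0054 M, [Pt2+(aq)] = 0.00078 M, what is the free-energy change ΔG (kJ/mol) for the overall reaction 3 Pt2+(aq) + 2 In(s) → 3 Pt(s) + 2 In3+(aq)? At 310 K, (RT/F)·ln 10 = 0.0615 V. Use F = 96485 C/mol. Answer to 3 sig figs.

E°cell = +1.21 − (−0.33) = +1.54 V; the balanced reaction transfers n = 6 electrons.
The reaction quotient is [In3+(aq)]^2 / [Pt2+(aq)]^3 = 6.14×10^4; by Nernst, E = +1.54 − (0.0615/6)(4.789) = +1.4909 V.
ΔG = −nFE = −(6)(96485)(+1.4909) J/mol = −863 kJ/mol.

−863 kJ/mol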